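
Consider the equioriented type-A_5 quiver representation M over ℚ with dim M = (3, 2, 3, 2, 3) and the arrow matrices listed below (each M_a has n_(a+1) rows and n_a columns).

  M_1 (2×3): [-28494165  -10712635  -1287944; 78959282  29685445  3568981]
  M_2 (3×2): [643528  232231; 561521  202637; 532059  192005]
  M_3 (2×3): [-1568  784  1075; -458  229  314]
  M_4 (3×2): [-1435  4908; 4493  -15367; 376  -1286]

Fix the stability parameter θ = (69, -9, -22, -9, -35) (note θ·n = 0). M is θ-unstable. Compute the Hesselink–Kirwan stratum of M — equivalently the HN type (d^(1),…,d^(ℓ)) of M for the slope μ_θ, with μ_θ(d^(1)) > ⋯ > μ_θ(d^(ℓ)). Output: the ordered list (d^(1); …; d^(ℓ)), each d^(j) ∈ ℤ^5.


Via rank(M_{q-1}∘⋯∘M_p): M ≅ I[1,1], I[1,3], I[1,5], I[3,5], I[5,5].
μ_θ-semistable layers: μ^(1)=69; μ^(2)=38/3; μ^(3)=-6/5; μ^(4)=-22; μ^(5)=-35

((1, 0, 0, 0, 0); (1, 1, 1, 0, 0); (1, 1, 1, 1, 1); (0, 0, 1, 1, 1); (0, 0, 0, 0, 1))


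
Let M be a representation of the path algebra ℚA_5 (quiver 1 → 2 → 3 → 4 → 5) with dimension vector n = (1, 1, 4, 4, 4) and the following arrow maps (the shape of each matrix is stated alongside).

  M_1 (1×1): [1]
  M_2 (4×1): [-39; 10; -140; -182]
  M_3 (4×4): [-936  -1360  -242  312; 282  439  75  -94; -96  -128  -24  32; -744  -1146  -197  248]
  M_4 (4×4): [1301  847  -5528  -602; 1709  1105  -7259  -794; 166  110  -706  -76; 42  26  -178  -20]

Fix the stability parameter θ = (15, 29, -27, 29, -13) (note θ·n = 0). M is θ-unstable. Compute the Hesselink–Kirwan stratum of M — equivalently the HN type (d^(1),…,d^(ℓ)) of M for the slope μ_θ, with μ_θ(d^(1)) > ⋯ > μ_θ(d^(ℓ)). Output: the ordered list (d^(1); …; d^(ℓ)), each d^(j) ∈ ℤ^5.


Barcode: M ≅ I[1,3], I[3,3], I[3,4], I[3,5], I[4,4], I[4,5], I[5,5]^2. HN layers by μ_θ (5 steps, strictly decreasing):
  μ^(1)=29; μ^(2)=8; μ^(3)=17/3; μ^(4)=-13; μ^(5)=-27

((0, 0, 0, 2, 0); (0, 0, 0, 2, 2); (1, 1, 1, 0, 0); (0, 0, 0, 0, 2); (0, 0, 3, 0, 0))


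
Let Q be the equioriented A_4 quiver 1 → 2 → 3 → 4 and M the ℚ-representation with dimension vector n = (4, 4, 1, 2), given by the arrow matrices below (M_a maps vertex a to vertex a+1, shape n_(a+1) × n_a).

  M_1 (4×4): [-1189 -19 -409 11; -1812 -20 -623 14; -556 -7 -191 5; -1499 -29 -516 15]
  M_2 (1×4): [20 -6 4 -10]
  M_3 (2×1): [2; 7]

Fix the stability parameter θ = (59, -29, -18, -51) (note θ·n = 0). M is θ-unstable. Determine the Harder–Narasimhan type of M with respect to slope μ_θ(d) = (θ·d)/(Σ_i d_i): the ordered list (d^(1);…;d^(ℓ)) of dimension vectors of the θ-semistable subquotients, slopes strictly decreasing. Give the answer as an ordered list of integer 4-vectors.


Via rank(M_{q-1}∘⋯∘M_p): M ≅ I[1,2]^3, I[1,4], I[4,4].
μ_θ-semistable layers: μ^(1)=15; μ^(2)=-39/4; μ^(3)=-51

((3, 3, 0, 0); (1, 1, 1, 1); (0, 0, 0, 1))


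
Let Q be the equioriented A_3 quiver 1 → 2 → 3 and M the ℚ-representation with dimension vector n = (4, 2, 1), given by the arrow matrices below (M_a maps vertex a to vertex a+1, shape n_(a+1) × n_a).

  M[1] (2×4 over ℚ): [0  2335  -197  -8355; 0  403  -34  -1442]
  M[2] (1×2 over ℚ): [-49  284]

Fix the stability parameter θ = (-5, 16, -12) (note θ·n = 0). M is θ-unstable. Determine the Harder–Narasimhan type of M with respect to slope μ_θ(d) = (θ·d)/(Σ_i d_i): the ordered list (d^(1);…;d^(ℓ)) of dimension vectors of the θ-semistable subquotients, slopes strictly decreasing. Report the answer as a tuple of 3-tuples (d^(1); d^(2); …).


Barcode: M ≅ I[1,1]^2, I[1,2], I[1,3]. HN layers by μ_θ (3 steps, strictly decreasing):
  μ^(1)=16; μ^(2)=2; μ^(3)=-5

((0, 1, 0); (0, 1, 1); (4, 0, 0))


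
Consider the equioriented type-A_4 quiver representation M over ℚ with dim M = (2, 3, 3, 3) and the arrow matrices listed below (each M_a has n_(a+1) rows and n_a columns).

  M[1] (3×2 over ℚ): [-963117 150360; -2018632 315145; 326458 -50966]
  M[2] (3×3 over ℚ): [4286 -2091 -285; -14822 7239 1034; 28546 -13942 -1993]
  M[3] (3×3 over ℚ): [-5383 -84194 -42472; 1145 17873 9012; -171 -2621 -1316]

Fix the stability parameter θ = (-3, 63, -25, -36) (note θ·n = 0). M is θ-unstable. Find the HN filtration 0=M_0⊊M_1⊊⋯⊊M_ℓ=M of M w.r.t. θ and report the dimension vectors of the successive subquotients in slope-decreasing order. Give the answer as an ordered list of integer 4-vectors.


Via rank(M_{q-1}∘⋯∘M_p): M ≅ I[1,4]^2, I[2,3], I[4,4].
μ_θ-semistable layers: μ^(1)=19; μ^(2)=2/3; μ^(3)=-3; μ^(4)=-36

((0, 1, 1, 0); (0, 2, 2, 2); (2, 0, 0, 0); (0, 0, 0, 1))


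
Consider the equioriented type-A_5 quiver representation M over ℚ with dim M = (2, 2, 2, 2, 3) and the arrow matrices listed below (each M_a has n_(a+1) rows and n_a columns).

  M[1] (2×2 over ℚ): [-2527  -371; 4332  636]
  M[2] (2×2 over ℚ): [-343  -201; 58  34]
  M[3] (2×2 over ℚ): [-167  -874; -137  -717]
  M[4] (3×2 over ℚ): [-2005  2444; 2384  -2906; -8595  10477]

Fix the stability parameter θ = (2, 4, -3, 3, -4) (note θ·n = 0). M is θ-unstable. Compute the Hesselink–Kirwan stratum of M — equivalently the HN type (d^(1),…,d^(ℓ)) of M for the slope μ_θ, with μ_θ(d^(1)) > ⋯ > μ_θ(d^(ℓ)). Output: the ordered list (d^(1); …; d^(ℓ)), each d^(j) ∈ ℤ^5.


Interval decomposition of M: I[1,1], I[1,5], I[2,5], I[5,5].
HN type (ℓ=4): μ^(1)=2; μ^(2)=2/5; μ^(3)=0; μ^(4)=-4

((1, 0, 0, 0, 0); (1, 1, 1, 1, 1); (0, 1, 1, 1, 1); (0, 0, 0, 0, 1))


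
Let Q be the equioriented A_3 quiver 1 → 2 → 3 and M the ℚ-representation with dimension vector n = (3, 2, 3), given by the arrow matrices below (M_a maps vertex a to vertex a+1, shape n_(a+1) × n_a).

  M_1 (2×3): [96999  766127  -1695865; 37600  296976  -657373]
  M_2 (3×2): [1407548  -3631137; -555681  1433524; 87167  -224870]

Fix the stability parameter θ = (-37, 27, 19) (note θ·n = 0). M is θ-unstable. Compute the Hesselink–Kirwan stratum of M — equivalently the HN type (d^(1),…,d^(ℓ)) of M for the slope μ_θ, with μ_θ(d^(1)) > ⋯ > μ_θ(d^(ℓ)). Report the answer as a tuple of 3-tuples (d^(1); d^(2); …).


Interval decomposition of M: I[1,1], I[1,3]^2, I[3,3].
HN type (ℓ=3): μ^(1)=23; μ^(2)=19; μ^(3)=-37

((0, 2, 2); (0, 0, 1); (3, 0, 0))


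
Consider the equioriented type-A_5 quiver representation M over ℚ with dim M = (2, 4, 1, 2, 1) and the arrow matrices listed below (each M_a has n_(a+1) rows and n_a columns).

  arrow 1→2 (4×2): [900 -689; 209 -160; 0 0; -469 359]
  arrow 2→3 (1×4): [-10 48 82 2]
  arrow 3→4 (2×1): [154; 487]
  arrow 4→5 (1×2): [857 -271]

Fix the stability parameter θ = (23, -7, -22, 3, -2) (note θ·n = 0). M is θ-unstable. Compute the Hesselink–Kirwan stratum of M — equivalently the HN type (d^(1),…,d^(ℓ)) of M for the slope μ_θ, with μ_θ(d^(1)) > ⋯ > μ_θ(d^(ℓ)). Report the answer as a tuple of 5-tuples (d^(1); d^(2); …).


Interval decomposition of M: I[1,2], I[1,5], I[2,2]^2, I[4,4].
HN type (ℓ=5): μ^(1)=8; μ^(2)=3; μ^(3)=1/2; μ^(4)=-2; μ^(5)=-7

((1, 1, 0, 0, 0); (0, 0, 0, 1, 0); (0, 0, 0, 1, 1); (1, 1, 1, 0, 0); (0, 2, 0, 0, 0))


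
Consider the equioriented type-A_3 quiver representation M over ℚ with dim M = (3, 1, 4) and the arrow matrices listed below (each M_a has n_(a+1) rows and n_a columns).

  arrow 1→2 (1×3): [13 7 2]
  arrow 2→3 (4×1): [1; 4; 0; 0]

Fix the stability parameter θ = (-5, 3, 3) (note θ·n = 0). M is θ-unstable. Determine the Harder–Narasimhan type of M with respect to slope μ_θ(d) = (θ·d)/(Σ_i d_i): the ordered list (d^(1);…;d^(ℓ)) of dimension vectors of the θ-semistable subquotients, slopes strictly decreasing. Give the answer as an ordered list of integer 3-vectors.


Interval decomposition of M: I[1,1]^2, I[1,3], I[3,3]^3.
HN type (ℓ=2): μ^(1)=3; μ^(2)=-5

((0, 1, 4); (3, 0, 0))


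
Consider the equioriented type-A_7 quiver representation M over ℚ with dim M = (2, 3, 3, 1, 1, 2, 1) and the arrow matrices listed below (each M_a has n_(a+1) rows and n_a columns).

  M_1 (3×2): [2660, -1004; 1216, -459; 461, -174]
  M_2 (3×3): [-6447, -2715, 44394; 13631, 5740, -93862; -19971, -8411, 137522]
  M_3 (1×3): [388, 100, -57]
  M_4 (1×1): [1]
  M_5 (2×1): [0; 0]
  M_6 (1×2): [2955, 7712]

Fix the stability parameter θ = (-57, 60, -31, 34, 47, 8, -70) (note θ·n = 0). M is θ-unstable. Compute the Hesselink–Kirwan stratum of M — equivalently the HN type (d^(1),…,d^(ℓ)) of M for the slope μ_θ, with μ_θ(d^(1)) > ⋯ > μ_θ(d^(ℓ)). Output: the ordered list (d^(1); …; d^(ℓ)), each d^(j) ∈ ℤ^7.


Interval decomposition of M: I[1,3], I[1,5], I[2,2], I[3,3], I[6,6], I[6,7].
HN type (ℓ=7): μ^(1)=60; μ^(2)=47; μ^(3)=34; μ^(4)=29/2; μ^(5)=8; μ^(6)=-31; μ^(7)=-57

((0, 1, 0, 0, 0, 0, 0); (0, 0, 0, 0, 1, 0, 0); (0, 0, 0, 1, 0, 0, 0); (0, 2, 2, 0, 0, 0, 0); (0, 0, 0, 0, 0, 1, 0); (0, 0, 1, 0, 0, 1, 1); (2, 0, 0, 0, 0, 0, 0))


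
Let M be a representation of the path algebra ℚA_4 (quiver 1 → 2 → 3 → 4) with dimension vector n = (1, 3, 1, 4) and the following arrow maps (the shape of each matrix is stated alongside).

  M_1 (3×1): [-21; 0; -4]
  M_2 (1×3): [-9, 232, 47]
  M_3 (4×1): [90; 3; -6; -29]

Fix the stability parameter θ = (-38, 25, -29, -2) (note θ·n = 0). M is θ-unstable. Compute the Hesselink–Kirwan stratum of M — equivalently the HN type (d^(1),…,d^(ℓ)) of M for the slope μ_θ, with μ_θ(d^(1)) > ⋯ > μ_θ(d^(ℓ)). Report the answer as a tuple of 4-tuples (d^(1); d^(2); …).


Interval decomposition of M: I[1,4], I[2,2]^2, I[4,4]^3.
HN type (ℓ=3): μ^(1)=25; μ^(2)=-2; μ^(3)=-38

((0, 2, 0, 0); (0, 1, 1, 4); (1, 0, 0, 0))


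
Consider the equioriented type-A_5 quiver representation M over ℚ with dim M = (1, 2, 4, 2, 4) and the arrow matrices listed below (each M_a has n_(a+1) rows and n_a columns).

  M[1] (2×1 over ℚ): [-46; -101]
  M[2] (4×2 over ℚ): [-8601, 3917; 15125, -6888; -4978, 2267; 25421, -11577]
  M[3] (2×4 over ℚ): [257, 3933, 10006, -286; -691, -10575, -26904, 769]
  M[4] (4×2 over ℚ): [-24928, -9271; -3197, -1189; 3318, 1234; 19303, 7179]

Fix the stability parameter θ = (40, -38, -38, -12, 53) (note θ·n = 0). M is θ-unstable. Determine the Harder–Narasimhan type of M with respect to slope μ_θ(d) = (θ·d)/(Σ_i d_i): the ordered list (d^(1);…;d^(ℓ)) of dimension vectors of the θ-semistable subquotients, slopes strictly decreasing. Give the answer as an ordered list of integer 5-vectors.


Interval decomposition of M: I[1,5], I[2,5], I[3,3]^2, I[5,5]^2.
HN type (ℓ=3): μ^(1)=53; μ^(2)=-12; μ^(3)=-38

((0, 0, 0, 0, 4); (1, 1, 1, 2, 0); (0, 1, 3, 0, 0))


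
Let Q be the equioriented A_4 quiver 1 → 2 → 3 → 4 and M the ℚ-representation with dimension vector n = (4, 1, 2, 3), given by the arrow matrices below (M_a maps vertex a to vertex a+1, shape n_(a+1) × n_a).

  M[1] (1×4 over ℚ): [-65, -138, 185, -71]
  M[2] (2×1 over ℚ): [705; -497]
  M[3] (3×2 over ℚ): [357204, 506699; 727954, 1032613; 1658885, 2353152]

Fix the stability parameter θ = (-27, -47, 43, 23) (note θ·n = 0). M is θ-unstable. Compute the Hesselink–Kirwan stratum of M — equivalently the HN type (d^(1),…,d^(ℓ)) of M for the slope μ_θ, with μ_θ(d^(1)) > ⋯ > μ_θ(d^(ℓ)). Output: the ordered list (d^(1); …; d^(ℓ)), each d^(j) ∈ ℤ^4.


Via rank(M_{q-1}∘⋯∘M_p): M ≅ I[1,1]^3, I[1,4], I[3,4], I[4,4].
μ_θ-semistable layers: μ^(1)=33; μ^(2)=23; μ^(3)=-27; μ^(4)=-37

((0, 0, 2, 2); (0, 0, 0, 1); (3, 0, 0, 0); (1, 1, 0, 0))


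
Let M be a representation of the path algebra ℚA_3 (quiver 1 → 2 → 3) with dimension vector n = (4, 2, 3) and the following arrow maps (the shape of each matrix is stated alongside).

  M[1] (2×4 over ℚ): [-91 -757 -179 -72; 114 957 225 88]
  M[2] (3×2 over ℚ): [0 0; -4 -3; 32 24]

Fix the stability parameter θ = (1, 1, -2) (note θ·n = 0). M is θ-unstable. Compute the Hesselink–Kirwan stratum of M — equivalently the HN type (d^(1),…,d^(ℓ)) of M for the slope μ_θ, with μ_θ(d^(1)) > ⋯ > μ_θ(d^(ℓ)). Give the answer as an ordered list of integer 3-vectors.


Via rank(M_{q-1}∘⋯∘M_p): M ≅ I[1,1]^2, I[1,2], I[1,3], I[3,3]^2.
μ_θ-semistable layers: μ^(1)=1; μ^(2)=0; μ^(3)=-2

((3, 1, 0); (1, 1, 1); (0, 0, 2))


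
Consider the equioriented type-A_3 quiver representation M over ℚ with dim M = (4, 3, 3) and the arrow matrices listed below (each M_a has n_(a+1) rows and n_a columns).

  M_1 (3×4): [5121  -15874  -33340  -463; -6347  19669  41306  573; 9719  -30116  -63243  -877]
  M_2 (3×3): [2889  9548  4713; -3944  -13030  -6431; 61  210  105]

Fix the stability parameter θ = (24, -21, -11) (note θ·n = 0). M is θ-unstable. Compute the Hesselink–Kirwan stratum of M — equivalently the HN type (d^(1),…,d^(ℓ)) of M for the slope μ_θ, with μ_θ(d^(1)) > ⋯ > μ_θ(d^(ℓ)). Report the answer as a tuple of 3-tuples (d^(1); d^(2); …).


Interval decomposition of M: I[1,1], I[1,3]^3.
HN type (ℓ=2): μ^(1)=24; μ^(2)=-8/3

((1, 0, 0); (3, 3, 3))


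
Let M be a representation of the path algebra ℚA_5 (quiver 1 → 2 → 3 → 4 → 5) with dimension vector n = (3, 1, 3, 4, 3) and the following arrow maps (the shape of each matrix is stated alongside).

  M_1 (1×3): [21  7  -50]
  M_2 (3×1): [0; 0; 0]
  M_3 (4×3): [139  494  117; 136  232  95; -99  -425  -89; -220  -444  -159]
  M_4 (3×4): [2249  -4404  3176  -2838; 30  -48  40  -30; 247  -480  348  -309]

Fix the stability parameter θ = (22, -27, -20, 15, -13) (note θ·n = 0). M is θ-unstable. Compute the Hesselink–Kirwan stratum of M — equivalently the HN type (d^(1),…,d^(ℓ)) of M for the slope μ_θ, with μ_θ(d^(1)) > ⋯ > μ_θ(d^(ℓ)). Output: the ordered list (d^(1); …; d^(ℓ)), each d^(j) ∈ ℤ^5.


Barcode: M ≅ I[1,1]^2, I[1,2], I[3,4], I[3,5]^2, I[4,4], I[5,5]. HN layers by μ_θ (6 steps, strictly decreasing):
  μ^(1)=22; μ^(2)=15; μ^(3)=1; μ^(4)=-5/2; μ^(5)=-13; μ^(6)=-20

((2, 0, 0, 0, 0); (0, 0, 0, 2, 0); (0, 0, 0, 2, 2); (1, 1, 0, 0, 0); (0, 0, 0, 0, 1); (0, 0, 3, 0, 0))


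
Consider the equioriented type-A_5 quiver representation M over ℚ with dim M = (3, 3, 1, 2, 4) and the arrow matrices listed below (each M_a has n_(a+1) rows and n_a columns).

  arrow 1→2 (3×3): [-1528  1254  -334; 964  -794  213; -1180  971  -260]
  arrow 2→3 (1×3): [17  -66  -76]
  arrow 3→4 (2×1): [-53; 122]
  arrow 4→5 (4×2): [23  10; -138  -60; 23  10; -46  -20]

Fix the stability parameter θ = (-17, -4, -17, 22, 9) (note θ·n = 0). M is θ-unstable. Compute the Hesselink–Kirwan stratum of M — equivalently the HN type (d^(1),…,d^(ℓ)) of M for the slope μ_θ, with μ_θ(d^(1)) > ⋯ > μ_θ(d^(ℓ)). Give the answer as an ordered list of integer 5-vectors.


Barcode: M ≅ I[1,2]^2, I[1,5], I[4,4], I[5,5]^3. HN layers by μ_θ (6 steps, strictly decreasing):
  μ^(1)=22; μ^(2)=31/2; μ^(3)=9; μ^(4)=-4; μ^(5)=-21/2; μ^(6)=-17

((0, 0, 0, 1, 0); (0, 0, 0, 1, 1); (0, 0, 0, 0, 3); (0, 2, 0, 0, 0); (0, 1, 1, 0, 0); (3, 0, 0, 0, 0))


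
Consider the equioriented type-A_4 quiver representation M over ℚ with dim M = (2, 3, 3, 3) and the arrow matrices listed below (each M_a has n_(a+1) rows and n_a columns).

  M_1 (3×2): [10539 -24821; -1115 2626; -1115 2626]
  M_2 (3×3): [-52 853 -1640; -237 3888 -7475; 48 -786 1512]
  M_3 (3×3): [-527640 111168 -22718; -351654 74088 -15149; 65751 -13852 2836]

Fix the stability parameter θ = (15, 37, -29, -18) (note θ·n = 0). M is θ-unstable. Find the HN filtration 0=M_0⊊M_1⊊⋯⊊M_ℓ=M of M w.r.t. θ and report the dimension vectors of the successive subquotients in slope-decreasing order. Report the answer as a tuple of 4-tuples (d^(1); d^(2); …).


Via rank(M_{q-1}∘⋯∘M_p): M ≅ I[1,3], I[1,4], I[2,2], I[3,4], I[4,4].
μ_θ-semistable layers: μ^(1)=37; μ^(2)=23/3; μ^(3)=5/4; μ^(4)=-18; μ^(5)=-29

((0, 1, 0, 0); (1, 1, 1, 0); (1, 1, 1, 1); (0, 0, 0, 2); (0, 0, 1, 0))


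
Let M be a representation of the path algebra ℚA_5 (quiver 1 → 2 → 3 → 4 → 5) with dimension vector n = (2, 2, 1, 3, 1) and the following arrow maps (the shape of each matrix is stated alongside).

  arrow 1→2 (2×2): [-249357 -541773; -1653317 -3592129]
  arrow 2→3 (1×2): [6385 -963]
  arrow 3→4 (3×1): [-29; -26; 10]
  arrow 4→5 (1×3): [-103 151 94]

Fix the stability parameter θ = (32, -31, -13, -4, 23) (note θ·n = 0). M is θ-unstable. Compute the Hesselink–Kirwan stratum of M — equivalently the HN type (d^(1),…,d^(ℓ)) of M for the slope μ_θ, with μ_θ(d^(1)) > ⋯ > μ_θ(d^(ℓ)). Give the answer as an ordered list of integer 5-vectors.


Via rank(M_{q-1}∘⋯∘M_p): M ≅ I[1,2], I[1,5], I[4,4]^2.
μ_θ-semistable layers: μ^(1)=23; μ^(2)=1/2; μ^(3)=-4

((0, 0, 0, 0, 1); (1, 1, 0, 0, 0); (1, 1, 1, 3, 0))


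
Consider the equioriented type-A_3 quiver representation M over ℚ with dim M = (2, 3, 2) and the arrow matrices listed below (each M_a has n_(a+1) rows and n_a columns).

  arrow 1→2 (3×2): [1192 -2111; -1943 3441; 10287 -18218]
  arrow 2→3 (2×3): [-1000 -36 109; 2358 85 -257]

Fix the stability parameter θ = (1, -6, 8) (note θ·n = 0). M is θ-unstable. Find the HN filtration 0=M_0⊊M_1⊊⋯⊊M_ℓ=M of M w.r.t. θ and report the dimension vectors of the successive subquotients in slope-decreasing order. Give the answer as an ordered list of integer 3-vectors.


Via rank(M_{q-1}∘⋯∘M_p): M ≅ I[1,3]^2, I[2,2].
μ_θ-semistable layers: μ^(1)=8; μ^(2)=-5/2; μ^(3)=-6

((0, 0, 2); (2, 2, 0); (0, 1, 0))


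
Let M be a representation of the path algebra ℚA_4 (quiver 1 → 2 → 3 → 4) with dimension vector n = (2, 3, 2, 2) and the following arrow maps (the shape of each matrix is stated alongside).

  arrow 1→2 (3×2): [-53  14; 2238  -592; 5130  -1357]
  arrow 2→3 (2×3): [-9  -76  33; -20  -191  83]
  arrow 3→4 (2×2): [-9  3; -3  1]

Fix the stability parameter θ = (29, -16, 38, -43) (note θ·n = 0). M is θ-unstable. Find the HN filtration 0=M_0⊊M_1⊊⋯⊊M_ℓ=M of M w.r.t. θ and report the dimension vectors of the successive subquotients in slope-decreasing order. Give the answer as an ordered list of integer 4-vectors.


Interval decomposition of M: I[1,3], I[1,4], I[2,2], I[4,4].
HN type (ℓ=5): μ^(1)=38; μ^(2)=13/2; μ^(3)=2; μ^(4)=-16; μ^(5)=-43

((0, 0, 1, 0); (1, 1, 0, 0); (1, 1, 1, 1); (0, 1, 0, 0); (0, 0, 0, 1))


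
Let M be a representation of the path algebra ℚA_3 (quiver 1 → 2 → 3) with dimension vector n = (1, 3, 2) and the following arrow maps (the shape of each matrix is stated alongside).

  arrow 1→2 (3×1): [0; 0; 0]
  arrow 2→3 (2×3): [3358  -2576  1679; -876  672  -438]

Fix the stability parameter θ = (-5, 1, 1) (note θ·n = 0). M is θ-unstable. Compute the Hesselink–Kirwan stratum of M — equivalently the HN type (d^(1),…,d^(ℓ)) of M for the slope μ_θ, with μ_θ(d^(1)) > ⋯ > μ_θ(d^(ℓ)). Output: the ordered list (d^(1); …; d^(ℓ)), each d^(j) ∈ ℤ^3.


Barcode: M ≅ I[1,1], I[2,2]^2, I[2,3], I[3,3]. HN layers by μ_θ (2 steps, strictly decreasing):
  μ^(1)=1; μ^(2)=-5

((0, 3, 2); (1, 0, 0))


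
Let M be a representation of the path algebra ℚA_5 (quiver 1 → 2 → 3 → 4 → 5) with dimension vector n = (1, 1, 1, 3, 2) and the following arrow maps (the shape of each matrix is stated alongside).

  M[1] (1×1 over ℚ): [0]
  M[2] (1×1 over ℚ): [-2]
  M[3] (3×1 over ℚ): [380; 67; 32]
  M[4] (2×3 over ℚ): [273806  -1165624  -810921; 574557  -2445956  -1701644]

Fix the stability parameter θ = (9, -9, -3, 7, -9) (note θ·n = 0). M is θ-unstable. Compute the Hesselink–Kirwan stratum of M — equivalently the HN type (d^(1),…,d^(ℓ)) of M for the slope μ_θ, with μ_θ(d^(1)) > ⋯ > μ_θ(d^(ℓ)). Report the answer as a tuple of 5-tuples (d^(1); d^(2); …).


Via rank(M_{q-1}∘⋯∘M_p): M ≅ I[1,1], I[2,4], I[4,5]^2.
μ_θ-semistable layers: μ^(1)=9; μ^(2)=7; μ^(3)=-1; μ^(4)=-3; μ^(5)=-9

((1, 0, 0, 0, 0); (0, 0, 0, 1, 0); (0, 0, 0, 2, 2); (0, 0, 1, 0, 0); (0, 1, 0, 0, 0))


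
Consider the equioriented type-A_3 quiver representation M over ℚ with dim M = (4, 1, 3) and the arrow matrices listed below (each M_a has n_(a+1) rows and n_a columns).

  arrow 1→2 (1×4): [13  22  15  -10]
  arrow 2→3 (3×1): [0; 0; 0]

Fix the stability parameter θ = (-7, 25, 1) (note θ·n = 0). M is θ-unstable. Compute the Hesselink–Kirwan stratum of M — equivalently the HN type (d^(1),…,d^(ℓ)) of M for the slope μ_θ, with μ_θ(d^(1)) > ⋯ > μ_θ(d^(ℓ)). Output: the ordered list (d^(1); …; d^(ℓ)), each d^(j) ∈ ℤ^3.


Barcode: M ≅ I[1,1]^3, I[1,2], I[3,3]^3. HN layers by μ_θ (3 steps, strictly decreasing):
  μ^(1)=25; μ^(2)=1; μ^(3)=-7

((0, 1, 0); (0, 0, 3); (4, 0, 0))


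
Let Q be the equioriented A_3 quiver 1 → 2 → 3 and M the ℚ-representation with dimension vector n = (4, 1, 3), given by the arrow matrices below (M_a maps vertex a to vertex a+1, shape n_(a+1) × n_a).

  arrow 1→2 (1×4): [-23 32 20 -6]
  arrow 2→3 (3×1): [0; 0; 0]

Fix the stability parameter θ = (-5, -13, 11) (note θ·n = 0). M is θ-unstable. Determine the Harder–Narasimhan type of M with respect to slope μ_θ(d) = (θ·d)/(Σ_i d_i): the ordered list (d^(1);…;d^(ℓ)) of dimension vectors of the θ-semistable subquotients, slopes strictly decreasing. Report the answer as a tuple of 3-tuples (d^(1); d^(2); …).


Via rank(M_{q-1}∘⋯∘M_p): M ≅ I[1,1]^3, I[1,2], I[3,3]^3.
μ_θ-semistable layers: μ^(1)=11; μ^(2)=-5; μ^(3)=-9

((0, 0, 3); (3, 0, 0); (1, 1, 0))


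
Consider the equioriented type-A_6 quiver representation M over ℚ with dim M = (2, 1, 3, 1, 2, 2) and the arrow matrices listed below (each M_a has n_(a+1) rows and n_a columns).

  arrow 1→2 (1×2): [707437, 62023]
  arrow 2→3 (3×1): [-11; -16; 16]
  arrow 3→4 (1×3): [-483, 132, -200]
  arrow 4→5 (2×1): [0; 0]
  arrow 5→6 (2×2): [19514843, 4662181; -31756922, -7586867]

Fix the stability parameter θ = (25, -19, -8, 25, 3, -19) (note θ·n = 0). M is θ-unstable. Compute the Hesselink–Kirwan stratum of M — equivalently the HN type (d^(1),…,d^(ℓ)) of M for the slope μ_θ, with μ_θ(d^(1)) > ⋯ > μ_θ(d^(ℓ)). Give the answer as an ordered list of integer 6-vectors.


Via rank(M_{q-1}∘⋯∘M_p): M ≅ I[1,1], I[1,4], I[3,3]^2, I[5,6]^2.
μ_θ-semistable layers: μ^(1)=25; μ^(2)=-2/3; μ^(3)=-8

((1, 0, 0, 1, 0, 0); (1, 1, 1, 0, 0, 0); (0, 0, 2, 0, 2, 2))


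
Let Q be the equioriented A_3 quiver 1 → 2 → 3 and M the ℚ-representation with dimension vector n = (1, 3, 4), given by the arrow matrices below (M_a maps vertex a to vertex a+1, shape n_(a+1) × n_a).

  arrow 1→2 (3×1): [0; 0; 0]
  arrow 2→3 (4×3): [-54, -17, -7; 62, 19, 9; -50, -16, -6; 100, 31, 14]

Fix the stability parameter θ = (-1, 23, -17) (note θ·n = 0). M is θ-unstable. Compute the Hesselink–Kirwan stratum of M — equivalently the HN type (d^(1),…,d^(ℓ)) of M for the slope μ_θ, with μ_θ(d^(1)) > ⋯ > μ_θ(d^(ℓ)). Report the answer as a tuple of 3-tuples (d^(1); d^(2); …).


Interval decomposition of M: I[1,1], I[2,3]^3, I[3,3].
HN type (ℓ=3): μ^(1)=3; μ^(2)=-1; μ^(3)=-17

((0, 3, 3); (1, 0, 0); (0, 0, 1))


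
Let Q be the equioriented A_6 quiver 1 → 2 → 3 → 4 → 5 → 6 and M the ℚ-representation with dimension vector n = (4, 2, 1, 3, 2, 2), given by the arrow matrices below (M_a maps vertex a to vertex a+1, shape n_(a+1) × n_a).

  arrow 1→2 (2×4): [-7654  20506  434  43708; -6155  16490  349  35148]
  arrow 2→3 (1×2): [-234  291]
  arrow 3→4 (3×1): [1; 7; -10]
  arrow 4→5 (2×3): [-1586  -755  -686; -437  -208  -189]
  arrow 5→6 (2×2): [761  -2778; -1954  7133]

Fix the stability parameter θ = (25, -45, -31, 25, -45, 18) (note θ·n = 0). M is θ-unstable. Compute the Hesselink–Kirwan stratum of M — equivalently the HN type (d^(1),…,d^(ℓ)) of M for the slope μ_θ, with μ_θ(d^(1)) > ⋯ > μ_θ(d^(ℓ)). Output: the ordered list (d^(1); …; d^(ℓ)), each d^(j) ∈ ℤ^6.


Via rank(M_{q-1}∘⋯∘M_p): M ≅ I[1,1]^2, I[1,2], I[1,6], I[4,4], I[4,6].
μ_θ-semistable layers: μ^(1)=25; μ^(2)=18; μ^(3)=-10; μ^(4)=-17

((2, 0, 0, 1, 0, 0); (0, 0, 0, 0, 0, 2); (1, 1, 0, 2, 2, 0); (1, 1, 1, 0, 0, 0))


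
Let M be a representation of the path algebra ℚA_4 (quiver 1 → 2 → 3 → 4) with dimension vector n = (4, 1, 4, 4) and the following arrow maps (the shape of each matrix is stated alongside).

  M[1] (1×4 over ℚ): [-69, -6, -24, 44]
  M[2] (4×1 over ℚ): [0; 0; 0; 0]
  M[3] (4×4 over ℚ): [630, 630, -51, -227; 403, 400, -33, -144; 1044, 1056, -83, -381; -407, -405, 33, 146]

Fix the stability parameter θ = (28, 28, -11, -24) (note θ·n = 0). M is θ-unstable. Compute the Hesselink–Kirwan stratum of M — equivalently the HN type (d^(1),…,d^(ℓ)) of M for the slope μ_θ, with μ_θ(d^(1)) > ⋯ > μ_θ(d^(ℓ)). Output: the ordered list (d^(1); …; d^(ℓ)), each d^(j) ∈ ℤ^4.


Via rank(M_{q-1}∘⋯∘M_p): M ≅ I[1,1]^3, I[1,2], I[3,4]^4.
μ_θ-semistable layers: μ^(1)=28; μ^(2)=-35/2

((4, 1, 0, 0); (0, 0, 4, 4))


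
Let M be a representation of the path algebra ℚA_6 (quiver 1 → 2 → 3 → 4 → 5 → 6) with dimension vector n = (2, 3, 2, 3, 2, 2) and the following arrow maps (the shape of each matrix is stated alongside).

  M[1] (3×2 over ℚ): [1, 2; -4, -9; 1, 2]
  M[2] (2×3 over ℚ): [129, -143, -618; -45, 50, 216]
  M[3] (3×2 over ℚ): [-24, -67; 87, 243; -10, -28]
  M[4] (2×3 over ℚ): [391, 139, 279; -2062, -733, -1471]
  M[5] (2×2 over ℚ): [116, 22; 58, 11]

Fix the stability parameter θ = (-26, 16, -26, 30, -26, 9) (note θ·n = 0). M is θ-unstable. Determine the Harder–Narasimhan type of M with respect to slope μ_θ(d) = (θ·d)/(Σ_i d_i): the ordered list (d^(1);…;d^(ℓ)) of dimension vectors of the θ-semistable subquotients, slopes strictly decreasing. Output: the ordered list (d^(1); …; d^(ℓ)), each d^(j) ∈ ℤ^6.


Interval decomposition of M: I[1,5], I[1,6], I[2,2], I[4,4], I[6,6].
HN type (ℓ=6): μ^(1)=30; μ^(2)=16; μ^(3)=9; μ^(4)=2; μ^(5)=-5; μ^(6)=-26

((0, 0, 0, 1, 0, 0); (0, 1, 0, 0, 0, 0); (0, 0, 0, 0, 0, 2); (0, 0, 0, 2, 2, 0); (0, 2, 2, 0, 0, 0); (2, 0, 0, 0, 0, 0))


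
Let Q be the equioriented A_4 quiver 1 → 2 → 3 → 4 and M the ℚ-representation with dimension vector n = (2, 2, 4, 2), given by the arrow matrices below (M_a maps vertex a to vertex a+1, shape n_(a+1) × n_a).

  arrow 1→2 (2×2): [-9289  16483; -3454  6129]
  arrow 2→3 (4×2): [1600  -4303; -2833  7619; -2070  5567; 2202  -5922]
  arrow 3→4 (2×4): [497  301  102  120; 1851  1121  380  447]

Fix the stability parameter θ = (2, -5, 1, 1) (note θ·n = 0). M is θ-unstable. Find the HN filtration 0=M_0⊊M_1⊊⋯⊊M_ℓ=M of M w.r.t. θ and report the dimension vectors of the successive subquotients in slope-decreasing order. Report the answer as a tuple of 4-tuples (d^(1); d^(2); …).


Via rank(M_{q-1}∘⋯∘M_p): M ≅ I[1,4]^2, I[3,3]^2.
μ_θ-semistable layers: μ^(1)=1; μ^(2)=-3/2

((0, 0, 4, 2); (2, 2, 0, 0))


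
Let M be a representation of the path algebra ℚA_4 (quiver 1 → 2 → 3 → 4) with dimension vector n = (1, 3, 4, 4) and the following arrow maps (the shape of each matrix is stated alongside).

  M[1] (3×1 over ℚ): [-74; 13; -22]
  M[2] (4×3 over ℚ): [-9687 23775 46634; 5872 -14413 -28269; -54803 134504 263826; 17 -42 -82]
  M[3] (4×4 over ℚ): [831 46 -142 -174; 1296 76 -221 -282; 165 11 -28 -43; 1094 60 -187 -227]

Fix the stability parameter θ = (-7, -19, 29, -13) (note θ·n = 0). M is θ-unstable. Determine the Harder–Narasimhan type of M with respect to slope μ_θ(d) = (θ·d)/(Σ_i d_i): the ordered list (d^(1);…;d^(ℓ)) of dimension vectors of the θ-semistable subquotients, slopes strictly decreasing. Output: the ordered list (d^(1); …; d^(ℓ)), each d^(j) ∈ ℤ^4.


Interval decomposition of M: I[1,4], I[2,4]^2, I[3,4].
HN type (ℓ=3): μ^(1)=8; μ^(2)=-13; μ^(3)=-19

((0, 0, 4, 4); (1, 1, 0, 0); (0, 2, 0, 0))


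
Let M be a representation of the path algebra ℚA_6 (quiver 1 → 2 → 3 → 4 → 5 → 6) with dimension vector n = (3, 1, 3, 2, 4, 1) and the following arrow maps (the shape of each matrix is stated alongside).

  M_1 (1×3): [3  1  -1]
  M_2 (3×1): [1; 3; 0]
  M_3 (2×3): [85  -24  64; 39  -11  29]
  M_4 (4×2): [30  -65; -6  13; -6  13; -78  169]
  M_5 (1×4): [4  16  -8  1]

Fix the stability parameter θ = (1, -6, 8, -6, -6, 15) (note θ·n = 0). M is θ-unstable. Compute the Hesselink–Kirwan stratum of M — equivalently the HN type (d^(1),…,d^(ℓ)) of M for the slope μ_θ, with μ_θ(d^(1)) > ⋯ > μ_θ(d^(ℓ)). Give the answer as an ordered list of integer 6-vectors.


Via rank(M_{q-1}∘⋯∘M_p): M ≅ I[1,1]^2, I[1,4], I[3,3], I[3,6], I[5,5]^3.
μ_θ-semistable layers: μ^(1)=15; μ^(2)=8; μ^(3)=1; μ^(4)=-4/3; μ^(5)=-5/2; μ^(6)=-6

((0, 0, 0, 0, 0, 1); (0, 0, 1, 0, 0, 0); (2, 0, 1, 1, 0, 0); (0, 0, 1, 1, 1, 0); (1, 1, 0, 0, 0, 0); (0, 0, 0, 0, 3, 0))


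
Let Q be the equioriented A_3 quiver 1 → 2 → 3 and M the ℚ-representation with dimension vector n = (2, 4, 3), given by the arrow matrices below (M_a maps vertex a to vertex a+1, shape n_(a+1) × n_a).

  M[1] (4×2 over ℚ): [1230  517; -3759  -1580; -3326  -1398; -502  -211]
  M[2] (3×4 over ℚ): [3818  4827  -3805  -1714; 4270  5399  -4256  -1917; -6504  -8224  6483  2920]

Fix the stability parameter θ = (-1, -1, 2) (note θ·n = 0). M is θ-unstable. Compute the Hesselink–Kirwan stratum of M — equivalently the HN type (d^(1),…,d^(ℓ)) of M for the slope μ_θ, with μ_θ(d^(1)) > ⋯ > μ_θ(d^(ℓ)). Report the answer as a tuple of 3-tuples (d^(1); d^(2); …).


Interval decomposition of M: I[1,3]^2, I[2,2], I[2,3].
HN type (ℓ=2): μ^(1)=2; μ^(2)=-1

((0, 0, 3); (2, 4, 0))


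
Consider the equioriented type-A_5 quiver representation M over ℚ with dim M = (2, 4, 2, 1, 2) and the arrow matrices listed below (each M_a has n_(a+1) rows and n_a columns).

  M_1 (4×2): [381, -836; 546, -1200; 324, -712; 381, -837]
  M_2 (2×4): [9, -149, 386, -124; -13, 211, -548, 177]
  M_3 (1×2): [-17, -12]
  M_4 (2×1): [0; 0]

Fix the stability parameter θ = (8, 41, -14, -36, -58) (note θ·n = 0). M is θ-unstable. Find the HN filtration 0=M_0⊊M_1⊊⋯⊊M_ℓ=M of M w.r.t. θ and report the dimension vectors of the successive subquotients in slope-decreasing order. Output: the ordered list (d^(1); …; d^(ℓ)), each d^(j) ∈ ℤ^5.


Barcode: M ≅ I[1,3], I[1,4], I[2,2]^2, I[5,5]^2. HN layers by μ_θ (5 steps, strictly decreasing):
  μ^(1)=41; μ^(2)=27/2; μ^(3)=8; μ^(4)=-1/4; μ^(5)=-58

((0, 2, 0, 0, 0); (0, 1, 1, 0, 0); (1, 0, 0, 0, 0); (1, 1, 1, 1, 0); (0, 0, 0, 0, 2))


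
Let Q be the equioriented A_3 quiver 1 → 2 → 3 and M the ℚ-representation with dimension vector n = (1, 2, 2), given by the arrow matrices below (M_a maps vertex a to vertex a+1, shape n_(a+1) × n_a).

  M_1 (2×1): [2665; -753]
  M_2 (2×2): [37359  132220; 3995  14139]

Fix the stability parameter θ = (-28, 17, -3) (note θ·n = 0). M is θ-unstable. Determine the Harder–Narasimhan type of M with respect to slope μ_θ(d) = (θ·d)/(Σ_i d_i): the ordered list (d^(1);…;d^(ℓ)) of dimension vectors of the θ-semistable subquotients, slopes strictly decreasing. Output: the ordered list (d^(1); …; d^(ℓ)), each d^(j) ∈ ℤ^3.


Barcode: M ≅ I[1,3], I[2,3]. HN layers by μ_θ (2 steps, strictly decreasing):
  μ^(1)=7; μ^(2)=-28

((0, 2, 2); (1, 0, 0))


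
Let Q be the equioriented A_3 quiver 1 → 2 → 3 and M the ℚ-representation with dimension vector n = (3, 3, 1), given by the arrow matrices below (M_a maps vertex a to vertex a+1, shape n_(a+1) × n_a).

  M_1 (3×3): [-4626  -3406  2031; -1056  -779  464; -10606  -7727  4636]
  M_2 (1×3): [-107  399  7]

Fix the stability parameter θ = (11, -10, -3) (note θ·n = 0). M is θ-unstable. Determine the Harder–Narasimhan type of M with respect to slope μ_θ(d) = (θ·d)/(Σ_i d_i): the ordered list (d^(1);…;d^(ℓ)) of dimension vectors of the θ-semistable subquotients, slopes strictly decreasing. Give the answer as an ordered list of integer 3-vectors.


Barcode: M ≅ I[1,2]^2, I[1,3]. HN layers by μ_θ (2 steps, strictly decreasing):
  μ^(1)=1/2; μ^(2)=-2/3

((2, 2, 0); (1, 1, 1))


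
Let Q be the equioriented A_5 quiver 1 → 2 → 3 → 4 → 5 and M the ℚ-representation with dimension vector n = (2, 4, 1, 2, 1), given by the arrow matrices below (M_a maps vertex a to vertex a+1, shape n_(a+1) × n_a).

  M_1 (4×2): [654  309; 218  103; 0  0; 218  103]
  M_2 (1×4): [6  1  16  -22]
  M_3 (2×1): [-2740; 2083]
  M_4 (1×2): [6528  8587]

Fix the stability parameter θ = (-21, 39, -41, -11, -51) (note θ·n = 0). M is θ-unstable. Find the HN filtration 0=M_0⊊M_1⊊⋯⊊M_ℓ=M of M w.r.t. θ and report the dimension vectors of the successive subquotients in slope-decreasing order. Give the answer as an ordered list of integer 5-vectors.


Via rank(M_{q-1}∘⋯∘M_p): M ≅ I[1,1], I[1,5], I[2,2]^3, I[4,4].
μ_θ-semistable layers: μ^(1)=39; μ^(2)=-11; μ^(3)=-16; μ^(4)=-21

((0, 3, 0, 0, 0); (0, 0, 0, 1, 0); (0, 1, 1, 1, 1); (2, 0, 0, 0, 0))


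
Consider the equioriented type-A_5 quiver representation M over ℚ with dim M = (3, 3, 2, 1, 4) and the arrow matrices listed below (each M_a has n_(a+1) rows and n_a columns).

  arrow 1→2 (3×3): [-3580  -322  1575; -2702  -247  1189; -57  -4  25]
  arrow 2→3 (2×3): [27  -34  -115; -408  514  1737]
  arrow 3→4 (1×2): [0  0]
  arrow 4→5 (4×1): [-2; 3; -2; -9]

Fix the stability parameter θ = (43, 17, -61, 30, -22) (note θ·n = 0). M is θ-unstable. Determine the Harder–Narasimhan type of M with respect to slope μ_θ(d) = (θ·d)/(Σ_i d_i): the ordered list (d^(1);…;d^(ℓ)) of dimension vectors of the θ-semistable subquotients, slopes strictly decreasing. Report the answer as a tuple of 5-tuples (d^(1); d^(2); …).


Via rank(M_{q-1}∘⋯∘M_p): M ≅ I[1,2], I[1,3]^2, I[4,5], I[5,5]^3.
μ_θ-semistable layers: μ^(1)=30; μ^(2)=4; μ^(3)=-1/3; μ^(4)=-22

((1, 1, 0, 0, 0); (0, 0, 0, 1, 1); (2, 2, 2, 0, 0); (0, 0, 0, 0, 3))


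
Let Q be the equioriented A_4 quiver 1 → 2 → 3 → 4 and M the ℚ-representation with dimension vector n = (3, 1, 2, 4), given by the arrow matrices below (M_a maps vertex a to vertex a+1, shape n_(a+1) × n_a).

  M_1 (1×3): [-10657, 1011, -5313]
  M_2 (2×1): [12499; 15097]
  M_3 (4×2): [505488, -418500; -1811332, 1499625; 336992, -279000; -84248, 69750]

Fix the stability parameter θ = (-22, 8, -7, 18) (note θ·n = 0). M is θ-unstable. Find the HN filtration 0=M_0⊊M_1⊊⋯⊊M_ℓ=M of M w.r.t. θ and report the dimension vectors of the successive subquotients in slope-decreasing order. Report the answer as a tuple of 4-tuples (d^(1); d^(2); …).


Interval decomposition of M: I[1,1]^2, I[1,4], I[3,3], I[4,4]^3.
HN type (ℓ=4): μ^(1)=18; μ^(2)=1/2; μ^(3)=-7; μ^(4)=-22

((0, 0, 0, 4); (0, 1, 1, 0); (0, 0, 1, 0); (3, 0, 0, 0))


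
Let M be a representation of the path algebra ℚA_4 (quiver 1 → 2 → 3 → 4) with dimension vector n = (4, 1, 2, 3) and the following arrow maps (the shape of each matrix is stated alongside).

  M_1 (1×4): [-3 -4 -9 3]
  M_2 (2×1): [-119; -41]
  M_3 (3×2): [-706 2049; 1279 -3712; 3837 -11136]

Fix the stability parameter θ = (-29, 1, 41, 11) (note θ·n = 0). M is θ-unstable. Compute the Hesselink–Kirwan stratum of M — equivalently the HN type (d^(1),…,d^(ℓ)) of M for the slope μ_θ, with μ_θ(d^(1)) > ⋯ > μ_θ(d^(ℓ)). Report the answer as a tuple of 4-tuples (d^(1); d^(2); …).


Via rank(M_{q-1}∘⋯∘M_p): M ≅ I[1,1]^3, I[1,4], I[3,4], I[4,4].
μ_θ-semistable layers: μ^(1)=26; μ^(2)=11; μ^(3)=1; μ^(4)=-29

((0, 0, 2, 2); (0, 0, 0, 1); (0, 1, 0, 0); (4, 0, 0, 0))


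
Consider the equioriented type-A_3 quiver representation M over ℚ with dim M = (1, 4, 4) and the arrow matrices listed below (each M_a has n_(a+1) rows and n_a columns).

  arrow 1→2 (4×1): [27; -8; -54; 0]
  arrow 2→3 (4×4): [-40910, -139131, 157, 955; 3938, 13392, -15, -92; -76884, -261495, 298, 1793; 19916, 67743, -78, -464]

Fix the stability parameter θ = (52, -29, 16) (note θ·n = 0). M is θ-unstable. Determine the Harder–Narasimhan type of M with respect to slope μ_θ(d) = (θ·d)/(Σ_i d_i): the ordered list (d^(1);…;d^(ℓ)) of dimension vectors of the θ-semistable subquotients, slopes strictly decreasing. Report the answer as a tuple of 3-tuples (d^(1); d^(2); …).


Barcode: M ≅ I[1,2], I[2,3]^3, I[3,3]. HN layers by μ_θ (3 steps, strictly decreasing):
  μ^(1)=16; μ^(2)=23/2; μ^(3)=-29

((0, 0, 4); (1, 1, 0); (0, 3, 0))


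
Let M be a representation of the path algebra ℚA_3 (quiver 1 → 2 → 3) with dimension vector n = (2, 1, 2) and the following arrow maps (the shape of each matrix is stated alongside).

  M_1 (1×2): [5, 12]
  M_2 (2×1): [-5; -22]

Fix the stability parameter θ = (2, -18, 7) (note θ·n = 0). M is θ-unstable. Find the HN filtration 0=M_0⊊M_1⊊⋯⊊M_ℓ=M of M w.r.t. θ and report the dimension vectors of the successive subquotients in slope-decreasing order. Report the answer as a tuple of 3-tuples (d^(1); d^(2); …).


Interval decomposition of M: I[1,1], I[1,3], I[3,3].
HN type (ℓ=3): μ^(1)=7; μ^(2)=2; μ^(3)=-8

((0, 0, 2); (1, 0, 0); (1, 1, 0))


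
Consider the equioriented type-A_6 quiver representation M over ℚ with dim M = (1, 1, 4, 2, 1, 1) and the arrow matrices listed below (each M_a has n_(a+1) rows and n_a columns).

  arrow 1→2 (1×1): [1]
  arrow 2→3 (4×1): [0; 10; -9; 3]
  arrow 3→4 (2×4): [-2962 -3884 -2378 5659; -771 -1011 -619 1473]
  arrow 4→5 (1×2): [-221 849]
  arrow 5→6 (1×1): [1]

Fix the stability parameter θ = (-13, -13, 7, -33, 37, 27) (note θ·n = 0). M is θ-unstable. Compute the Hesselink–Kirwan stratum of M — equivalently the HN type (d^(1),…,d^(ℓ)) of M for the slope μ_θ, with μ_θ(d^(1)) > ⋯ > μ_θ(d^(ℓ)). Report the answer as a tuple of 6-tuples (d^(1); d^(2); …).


Via rank(M_{q-1}∘⋯∘M_p): M ≅ I[1,6], I[3,3]^2, I[3,4].
μ_θ-semistable layers: μ^(1)=32; μ^(2)=7; μ^(3)=-13

((0, 0, 0, 0, 1, 1); (0, 0, 2, 0, 0, 0); (1, 1, 2, 2, 0, 0))


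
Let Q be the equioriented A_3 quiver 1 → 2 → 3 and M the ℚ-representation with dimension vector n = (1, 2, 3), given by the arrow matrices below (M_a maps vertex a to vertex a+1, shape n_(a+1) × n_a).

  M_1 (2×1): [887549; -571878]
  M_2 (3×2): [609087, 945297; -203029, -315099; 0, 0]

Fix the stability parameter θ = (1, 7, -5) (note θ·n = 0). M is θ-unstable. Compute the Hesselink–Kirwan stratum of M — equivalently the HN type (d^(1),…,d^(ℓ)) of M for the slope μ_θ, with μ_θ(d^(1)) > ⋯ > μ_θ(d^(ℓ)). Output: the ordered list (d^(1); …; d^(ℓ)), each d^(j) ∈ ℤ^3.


Interval decomposition of M: I[1,3], I[2,2], I[3,3]^2.
HN type (ℓ=3): μ^(1)=7; μ^(2)=1; μ^(3)=-5

((0, 1, 0); (1, 1, 1); (0, 0, 2))


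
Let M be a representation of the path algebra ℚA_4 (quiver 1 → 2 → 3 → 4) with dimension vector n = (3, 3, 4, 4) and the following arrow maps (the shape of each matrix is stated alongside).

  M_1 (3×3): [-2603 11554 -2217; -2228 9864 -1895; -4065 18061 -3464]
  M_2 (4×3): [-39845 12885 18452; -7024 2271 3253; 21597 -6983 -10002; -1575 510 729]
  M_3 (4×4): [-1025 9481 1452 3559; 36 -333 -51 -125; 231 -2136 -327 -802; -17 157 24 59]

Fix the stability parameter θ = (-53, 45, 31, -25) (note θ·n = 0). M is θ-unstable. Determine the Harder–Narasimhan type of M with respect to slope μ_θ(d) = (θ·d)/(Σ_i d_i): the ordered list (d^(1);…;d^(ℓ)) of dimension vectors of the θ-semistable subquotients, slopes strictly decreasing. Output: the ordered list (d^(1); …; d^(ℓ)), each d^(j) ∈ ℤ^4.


Barcode: M ≅ I[1,2], I[1,3]^2, I[3,4]^2, I[4,4]^2. HN layers by μ_θ (5 steps, strictly decreasing):
  μ^(1)=45; μ^(2)=38; μ^(3)=3; μ^(4)=-25; μ^(5)=-53

((0, 1, 0, 0); (0, 2, 2, 0); (0, 0, 2, 2); (0, 0, 0, 2); (3, 0, 0, 0))
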